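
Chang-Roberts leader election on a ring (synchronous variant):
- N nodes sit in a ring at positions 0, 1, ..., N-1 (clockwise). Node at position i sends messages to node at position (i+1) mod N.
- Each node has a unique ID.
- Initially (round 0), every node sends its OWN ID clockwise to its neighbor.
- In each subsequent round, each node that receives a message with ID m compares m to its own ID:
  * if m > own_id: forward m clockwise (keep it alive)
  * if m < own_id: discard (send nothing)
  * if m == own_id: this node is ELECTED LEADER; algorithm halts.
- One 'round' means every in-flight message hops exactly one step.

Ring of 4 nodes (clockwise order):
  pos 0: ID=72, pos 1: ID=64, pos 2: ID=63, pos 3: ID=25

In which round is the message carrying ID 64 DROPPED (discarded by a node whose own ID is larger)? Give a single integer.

Round 1: pos1(id64) recv 72: fwd; pos2(id63) recv 64: fwd; pos3(id25) recv 63: fwd; pos0(id72) recv 25: drop
Round 2: pos2(id63) recv 72: fwd; pos3(id25) recv 64: fwd; pos0(id72) recv 63: drop
Round 3: pos3(id25) recv 72: fwd; pos0(id72) recv 64: drop
Round 4: pos0(id72) recv 72: ELECTED
Message ID 64 originates at pos 1; dropped at pos 0 in round 3

Answer: 3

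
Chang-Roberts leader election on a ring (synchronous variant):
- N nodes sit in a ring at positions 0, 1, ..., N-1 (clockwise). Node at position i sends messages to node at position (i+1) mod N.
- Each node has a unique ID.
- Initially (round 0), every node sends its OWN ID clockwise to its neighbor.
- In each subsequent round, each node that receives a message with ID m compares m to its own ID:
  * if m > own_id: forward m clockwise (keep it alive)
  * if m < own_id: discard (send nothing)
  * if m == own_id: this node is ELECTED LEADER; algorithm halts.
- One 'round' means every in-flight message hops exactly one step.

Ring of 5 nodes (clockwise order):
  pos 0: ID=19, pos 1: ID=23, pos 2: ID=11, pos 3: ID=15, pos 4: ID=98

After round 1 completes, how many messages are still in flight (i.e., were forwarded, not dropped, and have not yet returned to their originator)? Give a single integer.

Round 1: pos1(id23) recv 19: drop; pos2(id11) recv 23: fwd; pos3(id15) recv 11: drop; pos4(id98) recv 15: drop; pos0(id19) recv 98: fwd
After round 1: 2 messages still in flight

Answer: 2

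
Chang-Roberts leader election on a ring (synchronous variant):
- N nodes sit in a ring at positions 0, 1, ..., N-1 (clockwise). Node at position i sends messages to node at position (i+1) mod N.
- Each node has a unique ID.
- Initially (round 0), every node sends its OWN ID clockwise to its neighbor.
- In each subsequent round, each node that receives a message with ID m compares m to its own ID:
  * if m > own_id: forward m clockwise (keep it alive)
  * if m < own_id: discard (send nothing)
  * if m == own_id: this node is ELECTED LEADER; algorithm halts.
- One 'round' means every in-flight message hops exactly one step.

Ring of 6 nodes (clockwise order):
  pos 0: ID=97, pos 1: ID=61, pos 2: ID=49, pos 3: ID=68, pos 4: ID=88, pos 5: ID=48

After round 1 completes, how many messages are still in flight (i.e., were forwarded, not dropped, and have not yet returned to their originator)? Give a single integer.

Answer: 3

Derivation:
Round 1: pos1(id61) recv 97: fwd; pos2(id49) recv 61: fwd; pos3(id68) recv 49: drop; pos4(id88) recv 68: drop; pos5(id48) recv 88: fwd; pos0(id97) recv 48: drop
After round 1: 3 messages still in flight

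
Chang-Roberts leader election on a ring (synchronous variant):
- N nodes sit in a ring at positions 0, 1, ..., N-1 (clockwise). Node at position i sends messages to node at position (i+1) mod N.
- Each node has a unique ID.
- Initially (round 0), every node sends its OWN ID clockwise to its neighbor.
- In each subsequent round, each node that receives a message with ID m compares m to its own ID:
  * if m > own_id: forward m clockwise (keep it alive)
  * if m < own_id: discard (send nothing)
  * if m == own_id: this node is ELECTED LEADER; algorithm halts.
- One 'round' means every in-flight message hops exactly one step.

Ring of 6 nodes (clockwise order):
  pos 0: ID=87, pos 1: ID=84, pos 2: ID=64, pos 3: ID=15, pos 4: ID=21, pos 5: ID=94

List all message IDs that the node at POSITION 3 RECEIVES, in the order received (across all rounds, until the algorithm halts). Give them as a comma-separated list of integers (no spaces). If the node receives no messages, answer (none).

Round 1: pos1(id84) recv 87: fwd; pos2(id64) recv 84: fwd; pos3(id15) recv 64: fwd; pos4(id21) recv 15: drop; pos5(id94) recv 21: drop; pos0(id87) recv 94: fwd
Round 2: pos2(id64) recv 87: fwd; pos3(id15) recv 84: fwd; pos4(id21) recv 64: fwd; pos1(id84) recv 94: fwd
Round 3: pos3(id15) recv 87: fwd; pos4(id21) recv 84: fwd; pos5(id94) recv 64: drop; pos2(id64) recv 94: fwd
Round 4: pos4(id21) recv 87: fwd; pos5(id94) recv 84: drop; pos3(id15) recv 94: fwd
Round 5: pos5(id94) recv 87: drop; pos4(id21) recv 94: fwd
Round 6: pos5(id94) recv 94: ELECTED

Answer: 64,84,87,94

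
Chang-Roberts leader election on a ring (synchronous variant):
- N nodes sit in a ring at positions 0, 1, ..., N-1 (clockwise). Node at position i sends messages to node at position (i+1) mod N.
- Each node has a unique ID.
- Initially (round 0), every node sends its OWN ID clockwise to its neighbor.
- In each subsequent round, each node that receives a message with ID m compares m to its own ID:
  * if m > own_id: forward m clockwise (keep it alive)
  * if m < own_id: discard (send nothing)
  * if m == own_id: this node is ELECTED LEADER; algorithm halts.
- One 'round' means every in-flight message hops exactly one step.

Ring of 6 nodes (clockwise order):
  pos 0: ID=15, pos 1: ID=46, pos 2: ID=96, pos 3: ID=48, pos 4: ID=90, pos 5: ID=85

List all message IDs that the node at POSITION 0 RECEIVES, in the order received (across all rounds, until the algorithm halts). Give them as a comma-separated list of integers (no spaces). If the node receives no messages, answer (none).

Round 1: pos1(id46) recv 15: drop; pos2(id96) recv 46: drop; pos3(id48) recv 96: fwd; pos4(id90) recv 48: drop; pos5(id85) recv 90: fwd; pos0(id15) recv 85: fwd
Round 2: pos4(id90) recv 96: fwd; pos0(id15) recv 90: fwd; pos1(id46) recv 85: fwd
Round 3: pos5(id85) recv 96: fwd; pos1(id46) recv 90: fwd; pos2(id96) recv 85: drop
Round 4: pos0(id15) recv 96: fwd; pos2(id96) recv 90: drop
Round 5: pos1(id46) recv 96: fwd
Round 6: pos2(id96) recv 96: ELECTED

Answer: 85,90,96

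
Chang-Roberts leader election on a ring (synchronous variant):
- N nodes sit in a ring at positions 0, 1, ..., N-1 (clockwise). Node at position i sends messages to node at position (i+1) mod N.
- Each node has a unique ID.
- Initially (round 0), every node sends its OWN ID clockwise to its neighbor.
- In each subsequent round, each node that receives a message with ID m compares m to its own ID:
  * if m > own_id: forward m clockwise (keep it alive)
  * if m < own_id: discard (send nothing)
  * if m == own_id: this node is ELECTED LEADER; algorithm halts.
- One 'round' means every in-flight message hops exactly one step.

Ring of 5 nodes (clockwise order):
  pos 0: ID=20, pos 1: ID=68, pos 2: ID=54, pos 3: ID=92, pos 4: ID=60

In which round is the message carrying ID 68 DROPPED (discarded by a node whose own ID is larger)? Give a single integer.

Answer: 2

Derivation:
Round 1: pos1(id68) recv 20: drop; pos2(id54) recv 68: fwd; pos3(id92) recv 54: drop; pos4(id60) recv 92: fwd; pos0(id20) recv 60: fwd
Round 2: pos3(id92) recv 68: drop; pos0(id20) recv 92: fwd; pos1(id68) recv 60: drop
Round 3: pos1(id68) recv 92: fwd
Round 4: pos2(id54) recv 92: fwd
Round 5: pos3(id92) recv 92: ELECTED
Message ID 68 originates at pos 1; dropped at pos 3 in round 2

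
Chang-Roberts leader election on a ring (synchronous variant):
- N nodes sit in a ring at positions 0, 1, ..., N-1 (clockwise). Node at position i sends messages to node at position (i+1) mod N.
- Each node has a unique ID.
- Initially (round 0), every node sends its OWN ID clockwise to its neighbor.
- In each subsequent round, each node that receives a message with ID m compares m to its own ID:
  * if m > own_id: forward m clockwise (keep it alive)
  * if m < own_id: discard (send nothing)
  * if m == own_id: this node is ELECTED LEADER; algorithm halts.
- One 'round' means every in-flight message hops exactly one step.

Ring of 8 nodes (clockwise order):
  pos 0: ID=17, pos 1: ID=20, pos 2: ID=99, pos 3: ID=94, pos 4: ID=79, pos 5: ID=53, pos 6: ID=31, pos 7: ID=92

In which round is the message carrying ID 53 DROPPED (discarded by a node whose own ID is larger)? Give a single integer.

Round 1: pos1(id20) recv 17: drop; pos2(id99) recv 20: drop; pos3(id94) recv 99: fwd; pos4(id79) recv 94: fwd; pos5(id53) recv 79: fwd; pos6(id31) recv 53: fwd; pos7(id92) recv 31: drop; pos0(id17) recv 92: fwd
Round 2: pos4(id79) recv 99: fwd; pos5(id53) recv 94: fwd; pos6(id31) recv 79: fwd; pos7(id92) recv 53: drop; pos1(id20) recv 92: fwd
Round 3: pos5(id53) recv 99: fwd; pos6(id31) recv 94: fwd; pos7(id92) recv 79: drop; pos2(id99) recv 92: drop
Round 4: pos6(id31) recv 99: fwd; pos7(id92) recv 94: fwd
Round 5: pos7(id92) recv 99: fwd; pos0(id17) recv 94: fwd
Round 6: pos0(id17) recv 99: fwd; pos1(id20) recv 94: fwd
Round 7: pos1(id20) recv 99: fwd; pos2(id99) recv 94: drop
Round 8: pos2(id99) recv 99: ELECTED
Message ID 53 originates at pos 5; dropped at pos 7 in round 2

Answer: 2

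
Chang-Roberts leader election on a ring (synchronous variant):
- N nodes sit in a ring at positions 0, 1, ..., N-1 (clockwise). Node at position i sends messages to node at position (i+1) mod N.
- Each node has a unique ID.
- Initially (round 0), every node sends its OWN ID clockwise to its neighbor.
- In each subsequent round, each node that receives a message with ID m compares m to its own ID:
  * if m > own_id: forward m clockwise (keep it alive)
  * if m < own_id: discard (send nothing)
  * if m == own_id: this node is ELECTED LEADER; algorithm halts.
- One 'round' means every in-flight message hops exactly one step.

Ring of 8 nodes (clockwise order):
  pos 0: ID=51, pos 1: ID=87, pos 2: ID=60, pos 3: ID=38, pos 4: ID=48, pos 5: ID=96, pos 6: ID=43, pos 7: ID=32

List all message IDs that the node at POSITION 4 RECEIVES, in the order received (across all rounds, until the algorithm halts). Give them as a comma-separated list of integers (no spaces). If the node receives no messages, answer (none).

Round 1: pos1(id87) recv 51: drop; pos2(id60) recv 87: fwd; pos3(id38) recv 60: fwd; pos4(id48) recv 38: drop; pos5(id96) recv 48: drop; pos6(id43) recv 96: fwd; pos7(id32) recv 43: fwd; pos0(id51) recv 32: drop
Round 2: pos3(id38) recv 87: fwd; pos4(id48) recv 60: fwd; pos7(id32) recv 96: fwd; pos0(id51) recv 43: drop
Round 3: pos4(id48) recv 87: fwd; pos5(id96) recv 60: drop; pos0(id51) recv 96: fwd
Round 4: pos5(id96) recv 87: drop; pos1(id87) recv 96: fwd
Round 5: pos2(id60) recv 96: fwd
Round 6: pos3(id38) recv 96: fwd
Round 7: pos4(id48) recv 96: fwd
Round 8: pos5(id96) recv 96: ELECTED

Answer: 38,60,87,96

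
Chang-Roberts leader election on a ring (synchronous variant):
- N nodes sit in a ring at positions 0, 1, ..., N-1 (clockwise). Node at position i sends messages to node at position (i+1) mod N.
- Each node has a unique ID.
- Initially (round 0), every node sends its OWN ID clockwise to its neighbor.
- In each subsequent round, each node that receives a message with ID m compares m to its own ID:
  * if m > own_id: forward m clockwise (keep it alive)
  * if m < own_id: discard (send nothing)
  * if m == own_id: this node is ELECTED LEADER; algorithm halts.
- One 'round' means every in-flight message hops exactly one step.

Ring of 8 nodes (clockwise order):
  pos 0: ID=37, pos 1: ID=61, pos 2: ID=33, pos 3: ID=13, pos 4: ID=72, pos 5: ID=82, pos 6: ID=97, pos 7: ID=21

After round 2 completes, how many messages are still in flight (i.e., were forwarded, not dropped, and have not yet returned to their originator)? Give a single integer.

Answer: 2

Derivation:
Round 1: pos1(id61) recv 37: drop; pos2(id33) recv 61: fwd; pos3(id13) recv 33: fwd; pos4(id72) recv 13: drop; pos5(id82) recv 72: drop; pos6(id97) recv 82: drop; pos7(id21) recv 97: fwd; pos0(id37) recv 21: drop
Round 2: pos3(id13) recv 61: fwd; pos4(id72) recv 33: drop; pos0(id37) recv 97: fwd
After round 2: 2 messages still in flight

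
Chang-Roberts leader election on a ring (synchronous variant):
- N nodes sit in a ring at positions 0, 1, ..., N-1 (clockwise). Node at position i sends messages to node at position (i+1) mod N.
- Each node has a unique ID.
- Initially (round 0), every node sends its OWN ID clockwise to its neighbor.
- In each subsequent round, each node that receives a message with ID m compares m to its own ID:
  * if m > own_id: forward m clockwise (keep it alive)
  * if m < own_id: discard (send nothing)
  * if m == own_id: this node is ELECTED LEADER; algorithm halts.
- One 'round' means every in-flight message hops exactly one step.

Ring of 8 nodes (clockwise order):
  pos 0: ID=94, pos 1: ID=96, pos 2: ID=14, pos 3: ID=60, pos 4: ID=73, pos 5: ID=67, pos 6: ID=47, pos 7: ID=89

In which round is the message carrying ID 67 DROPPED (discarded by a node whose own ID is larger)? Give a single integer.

Answer: 2

Derivation:
Round 1: pos1(id96) recv 94: drop; pos2(id14) recv 96: fwd; pos3(id60) recv 14: drop; pos4(id73) recv 60: drop; pos5(id67) recv 73: fwd; pos6(id47) recv 67: fwd; pos7(id89) recv 47: drop; pos0(id94) recv 89: drop
Round 2: pos3(id60) recv 96: fwd; pos6(id47) recv 73: fwd; pos7(id89) recv 67: drop
Round 3: pos4(id73) recv 96: fwd; pos7(id89) recv 73: drop
Round 4: pos5(id67) recv 96: fwd
Round 5: pos6(id47) recv 96: fwd
Round 6: pos7(id89) recv 96: fwd
Round 7: pos0(id94) recv 96: fwd
Round 8: pos1(id96) recv 96: ELECTED
Message ID 67 originates at pos 5; dropped at pos 7 in round 2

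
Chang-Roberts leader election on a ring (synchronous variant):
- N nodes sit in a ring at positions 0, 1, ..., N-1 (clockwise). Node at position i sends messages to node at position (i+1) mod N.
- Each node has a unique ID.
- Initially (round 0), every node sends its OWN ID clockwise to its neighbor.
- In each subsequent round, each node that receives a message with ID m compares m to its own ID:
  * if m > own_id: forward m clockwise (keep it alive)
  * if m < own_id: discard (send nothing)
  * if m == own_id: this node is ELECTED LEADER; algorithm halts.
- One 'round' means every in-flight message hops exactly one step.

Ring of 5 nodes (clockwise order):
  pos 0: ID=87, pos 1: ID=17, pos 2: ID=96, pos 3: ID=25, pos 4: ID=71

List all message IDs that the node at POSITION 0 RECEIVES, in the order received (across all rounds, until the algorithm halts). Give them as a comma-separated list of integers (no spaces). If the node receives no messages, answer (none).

Answer: 71,96

Derivation:
Round 1: pos1(id17) recv 87: fwd; pos2(id96) recv 17: drop; pos3(id25) recv 96: fwd; pos4(id71) recv 25: drop; pos0(id87) recv 71: drop
Round 2: pos2(id96) recv 87: drop; pos4(id71) recv 96: fwd
Round 3: pos0(id87) recv 96: fwd
Round 4: pos1(id17) recv 96: fwd
Round 5: pos2(id96) recv 96: ELECTED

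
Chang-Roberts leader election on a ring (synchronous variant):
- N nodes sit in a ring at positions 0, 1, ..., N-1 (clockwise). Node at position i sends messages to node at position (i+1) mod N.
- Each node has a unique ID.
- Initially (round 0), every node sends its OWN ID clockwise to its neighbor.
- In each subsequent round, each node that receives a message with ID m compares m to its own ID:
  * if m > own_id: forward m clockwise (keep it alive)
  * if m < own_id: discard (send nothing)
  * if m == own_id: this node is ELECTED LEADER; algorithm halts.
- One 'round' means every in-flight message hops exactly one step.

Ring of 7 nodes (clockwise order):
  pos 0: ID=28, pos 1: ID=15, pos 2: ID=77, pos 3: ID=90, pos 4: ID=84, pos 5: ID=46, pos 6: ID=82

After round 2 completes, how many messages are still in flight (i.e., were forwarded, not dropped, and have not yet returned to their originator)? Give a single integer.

Round 1: pos1(id15) recv 28: fwd; pos2(id77) recv 15: drop; pos3(id90) recv 77: drop; pos4(id84) recv 90: fwd; pos5(id46) recv 84: fwd; pos6(id82) recv 46: drop; pos0(id28) recv 82: fwd
Round 2: pos2(id77) recv 28: drop; pos5(id46) recv 90: fwd; pos6(id82) recv 84: fwd; pos1(id15) recv 82: fwd
After round 2: 3 messages still in flight

Answer: 3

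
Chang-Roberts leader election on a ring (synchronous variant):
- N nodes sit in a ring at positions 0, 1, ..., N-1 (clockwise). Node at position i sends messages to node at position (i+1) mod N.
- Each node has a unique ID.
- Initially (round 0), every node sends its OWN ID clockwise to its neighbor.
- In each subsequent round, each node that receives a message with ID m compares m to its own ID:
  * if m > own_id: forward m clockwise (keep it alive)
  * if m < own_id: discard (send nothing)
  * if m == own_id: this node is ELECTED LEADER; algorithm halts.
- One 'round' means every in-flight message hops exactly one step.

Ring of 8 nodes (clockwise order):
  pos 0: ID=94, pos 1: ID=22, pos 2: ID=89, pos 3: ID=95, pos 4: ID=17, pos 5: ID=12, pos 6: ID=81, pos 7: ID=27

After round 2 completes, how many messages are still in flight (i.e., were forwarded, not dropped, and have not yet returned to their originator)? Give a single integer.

Round 1: pos1(id22) recv 94: fwd; pos2(id89) recv 22: drop; pos3(id95) recv 89: drop; pos4(id17) recv 95: fwd; pos5(id12) recv 17: fwd; pos6(id81) recv 12: drop; pos7(id27) recv 81: fwd; pos0(id94) recv 27: drop
Round 2: pos2(id89) recv 94: fwd; pos5(id12) recv 95: fwd; pos6(id81) recv 17: drop; pos0(id94) recv 81: drop
After round 2: 2 messages still in flight

Answer: 2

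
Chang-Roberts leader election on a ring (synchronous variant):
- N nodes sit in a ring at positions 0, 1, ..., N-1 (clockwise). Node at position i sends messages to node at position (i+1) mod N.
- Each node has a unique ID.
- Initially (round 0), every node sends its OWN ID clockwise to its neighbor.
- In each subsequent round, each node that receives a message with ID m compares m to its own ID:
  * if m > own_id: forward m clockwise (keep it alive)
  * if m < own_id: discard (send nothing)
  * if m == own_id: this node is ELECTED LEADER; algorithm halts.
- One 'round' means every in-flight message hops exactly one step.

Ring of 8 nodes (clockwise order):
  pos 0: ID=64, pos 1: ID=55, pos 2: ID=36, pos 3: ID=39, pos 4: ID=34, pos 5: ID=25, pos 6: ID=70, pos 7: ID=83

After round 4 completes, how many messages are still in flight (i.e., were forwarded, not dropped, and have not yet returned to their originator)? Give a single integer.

Round 1: pos1(id55) recv 64: fwd; pos2(id36) recv 55: fwd; pos3(id39) recv 36: drop; pos4(id34) recv 39: fwd; pos5(id25) recv 34: fwd; pos6(id70) recv 25: drop; pos7(id83) recv 70: drop; pos0(id64) recv 83: fwd
Round 2: pos2(id36) recv 64: fwd; pos3(id39) recv 55: fwd; pos5(id25) recv 39: fwd; pos6(id70) recv 34: drop; pos1(id55) recv 83: fwd
Round 3: pos3(id39) recv 64: fwd; pos4(id34) recv 55: fwd; pos6(id70) recv 39: drop; pos2(id36) recv 83: fwd
Round 4: pos4(id34) recv 64: fwd; pos5(id25) recv 55: fwd; pos3(id39) recv 83: fwd
After round 4: 3 messages still in flight

Answer: 3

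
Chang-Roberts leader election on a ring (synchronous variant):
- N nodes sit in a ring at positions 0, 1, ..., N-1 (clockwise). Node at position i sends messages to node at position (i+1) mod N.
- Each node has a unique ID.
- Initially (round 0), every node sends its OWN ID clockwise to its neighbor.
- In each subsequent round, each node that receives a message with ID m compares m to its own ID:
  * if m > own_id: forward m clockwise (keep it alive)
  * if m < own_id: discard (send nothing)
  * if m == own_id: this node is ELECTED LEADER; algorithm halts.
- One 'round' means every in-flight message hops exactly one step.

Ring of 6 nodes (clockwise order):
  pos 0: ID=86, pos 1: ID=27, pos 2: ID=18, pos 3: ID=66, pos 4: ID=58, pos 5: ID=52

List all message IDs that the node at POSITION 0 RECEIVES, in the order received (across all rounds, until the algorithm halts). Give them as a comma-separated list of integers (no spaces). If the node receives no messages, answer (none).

Round 1: pos1(id27) recv 86: fwd; pos2(id18) recv 27: fwd; pos3(id66) recv 18: drop; pos4(id58) recv 66: fwd; pos5(id52) recv 58: fwd; pos0(id86) recv 52: drop
Round 2: pos2(id18) recv 86: fwd; pos3(id66) recv 27: drop; pos5(id52) recv 66: fwd; pos0(id86) recv 58: drop
Round 3: pos3(id66) recv 86: fwd; pos0(id86) recv 66: drop
Round 4: pos4(id58) recv 86: fwd
Round 5: pos5(id52) recv 86: fwd
Round 6: pos0(id86) recv 86: ELECTED

Answer: 52,58,66,86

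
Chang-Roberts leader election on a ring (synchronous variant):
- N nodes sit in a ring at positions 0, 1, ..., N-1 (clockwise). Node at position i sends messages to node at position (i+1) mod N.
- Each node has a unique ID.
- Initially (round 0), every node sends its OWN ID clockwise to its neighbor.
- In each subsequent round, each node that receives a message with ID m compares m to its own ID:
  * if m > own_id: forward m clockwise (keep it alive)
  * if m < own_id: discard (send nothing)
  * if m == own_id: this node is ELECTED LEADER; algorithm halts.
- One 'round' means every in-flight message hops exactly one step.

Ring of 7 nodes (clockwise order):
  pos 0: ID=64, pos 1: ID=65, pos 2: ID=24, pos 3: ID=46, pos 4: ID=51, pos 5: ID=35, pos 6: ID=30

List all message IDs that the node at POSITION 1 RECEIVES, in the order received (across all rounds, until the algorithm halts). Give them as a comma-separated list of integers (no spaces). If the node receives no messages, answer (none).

Answer: 64,65

Derivation:
Round 1: pos1(id65) recv 64: drop; pos2(id24) recv 65: fwd; pos3(id46) recv 24: drop; pos4(id51) recv 46: drop; pos5(id35) recv 51: fwd; pos6(id30) recv 35: fwd; pos0(id64) recv 30: drop
Round 2: pos3(id46) recv 65: fwd; pos6(id30) recv 51: fwd; pos0(id64) recv 35: drop
Round 3: pos4(id51) recv 65: fwd; pos0(id64) recv 51: drop
Round 4: pos5(id35) recv 65: fwd
Round 5: pos6(id30) recv 65: fwd
Round 6: pos0(id64) recv 65: fwd
Round 7: pos1(id65) recv 65: ELECTED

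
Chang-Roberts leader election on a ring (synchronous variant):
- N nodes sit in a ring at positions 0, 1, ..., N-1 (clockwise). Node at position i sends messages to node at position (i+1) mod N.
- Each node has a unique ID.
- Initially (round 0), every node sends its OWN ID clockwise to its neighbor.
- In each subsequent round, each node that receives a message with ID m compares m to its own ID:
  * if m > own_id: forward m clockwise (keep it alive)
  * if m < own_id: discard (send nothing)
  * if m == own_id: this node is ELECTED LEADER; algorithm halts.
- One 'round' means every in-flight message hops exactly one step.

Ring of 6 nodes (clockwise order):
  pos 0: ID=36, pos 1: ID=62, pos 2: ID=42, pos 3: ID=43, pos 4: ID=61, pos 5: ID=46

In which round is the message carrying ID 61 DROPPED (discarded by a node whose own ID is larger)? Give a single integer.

Answer: 3

Derivation:
Round 1: pos1(id62) recv 36: drop; pos2(id42) recv 62: fwd; pos3(id43) recv 42: drop; pos4(id61) recv 43: drop; pos5(id46) recv 61: fwd; pos0(id36) recv 46: fwd
Round 2: pos3(id43) recv 62: fwd; pos0(id36) recv 61: fwd; pos1(id62) recv 46: drop
Round 3: pos4(id61) recv 62: fwd; pos1(id62) recv 61: drop
Round 4: pos5(id46) recv 62: fwd
Round 5: pos0(id36) recv 62: fwd
Round 6: pos1(id62) recv 62: ELECTED
Message ID 61 originates at pos 4; dropped at pos 1 in round 3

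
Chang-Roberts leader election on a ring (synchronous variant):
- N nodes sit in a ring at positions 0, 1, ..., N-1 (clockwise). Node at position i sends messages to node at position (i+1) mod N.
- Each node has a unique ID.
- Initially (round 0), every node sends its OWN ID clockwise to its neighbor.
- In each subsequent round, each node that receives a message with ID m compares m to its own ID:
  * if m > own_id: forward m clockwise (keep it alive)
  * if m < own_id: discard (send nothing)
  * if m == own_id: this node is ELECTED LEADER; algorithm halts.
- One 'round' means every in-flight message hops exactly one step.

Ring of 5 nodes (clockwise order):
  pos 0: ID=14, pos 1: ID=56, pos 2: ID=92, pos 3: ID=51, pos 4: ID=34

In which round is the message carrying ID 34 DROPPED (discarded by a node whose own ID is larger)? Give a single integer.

Answer: 2

Derivation:
Round 1: pos1(id56) recv 14: drop; pos2(id92) recv 56: drop; pos3(id51) recv 92: fwd; pos4(id34) recv 51: fwd; pos0(id14) recv 34: fwd
Round 2: pos4(id34) recv 92: fwd; pos0(id14) recv 51: fwd; pos1(id56) recv 34: drop
Round 3: pos0(id14) recv 92: fwd; pos1(id56) recv 51: drop
Round 4: pos1(id56) recv 92: fwd
Round 5: pos2(id92) recv 92: ELECTED
Message ID 34 originates at pos 4; dropped at pos 1 in round 2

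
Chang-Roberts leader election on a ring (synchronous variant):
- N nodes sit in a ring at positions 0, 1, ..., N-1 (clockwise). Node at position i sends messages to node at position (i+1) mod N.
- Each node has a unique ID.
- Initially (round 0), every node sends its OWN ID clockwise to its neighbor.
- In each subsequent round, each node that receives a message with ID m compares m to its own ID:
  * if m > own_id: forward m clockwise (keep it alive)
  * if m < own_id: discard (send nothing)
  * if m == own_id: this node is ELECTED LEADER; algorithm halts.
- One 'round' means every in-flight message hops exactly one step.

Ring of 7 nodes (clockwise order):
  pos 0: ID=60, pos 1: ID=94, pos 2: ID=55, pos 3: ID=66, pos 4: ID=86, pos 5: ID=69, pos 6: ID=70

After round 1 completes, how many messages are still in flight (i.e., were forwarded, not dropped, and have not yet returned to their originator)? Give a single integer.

Answer: 3

Derivation:
Round 1: pos1(id94) recv 60: drop; pos2(id55) recv 94: fwd; pos3(id66) recv 55: drop; pos4(id86) recv 66: drop; pos5(id69) recv 86: fwd; pos6(id70) recv 69: drop; pos0(id60) recv 70: fwd
After round 1: 3 messages still in flight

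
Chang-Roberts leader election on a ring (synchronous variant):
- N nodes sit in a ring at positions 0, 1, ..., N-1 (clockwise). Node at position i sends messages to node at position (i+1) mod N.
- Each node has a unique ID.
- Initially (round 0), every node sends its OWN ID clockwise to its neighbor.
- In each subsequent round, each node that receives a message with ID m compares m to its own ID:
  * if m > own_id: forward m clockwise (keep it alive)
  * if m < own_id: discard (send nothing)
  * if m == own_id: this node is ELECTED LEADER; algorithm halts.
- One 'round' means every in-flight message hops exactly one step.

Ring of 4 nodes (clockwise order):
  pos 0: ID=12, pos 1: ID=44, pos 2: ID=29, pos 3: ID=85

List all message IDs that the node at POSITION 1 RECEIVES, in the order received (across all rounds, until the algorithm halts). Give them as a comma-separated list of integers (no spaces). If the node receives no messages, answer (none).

Round 1: pos1(id44) recv 12: drop; pos2(id29) recv 44: fwd; pos3(id85) recv 29: drop; pos0(id12) recv 85: fwd
Round 2: pos3(id85) recv 44: drop; pos1(id44) recv 85: fwd
Round 3: pos2(id29) recv 85: fwd
Round 4: pos3(id85) recv 85: ELECTED

Answer: 12,85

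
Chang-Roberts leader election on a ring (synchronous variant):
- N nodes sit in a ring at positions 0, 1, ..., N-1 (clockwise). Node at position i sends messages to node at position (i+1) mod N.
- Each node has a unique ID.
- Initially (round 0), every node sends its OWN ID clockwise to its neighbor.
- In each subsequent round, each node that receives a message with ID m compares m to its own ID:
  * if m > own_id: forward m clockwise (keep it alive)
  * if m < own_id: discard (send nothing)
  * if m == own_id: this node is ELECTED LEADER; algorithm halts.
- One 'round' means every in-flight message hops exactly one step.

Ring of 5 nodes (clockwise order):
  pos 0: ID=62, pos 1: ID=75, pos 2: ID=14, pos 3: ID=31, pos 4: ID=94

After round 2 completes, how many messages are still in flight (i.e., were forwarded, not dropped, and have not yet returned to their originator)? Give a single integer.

Answer: 2

Derivation:
Round 1: pos1(id75) recv 62: drop; pos2(id14) recv 75: fwd; pos3(id31) recv 14: drop; pos4(id94) recv 31: drop; pos0(id62) recv 94: fwd
Round 2: pos3(id31) recv 75: fwd; pos1(id75) recv 94: fwd
After round 2: 2 messages still in flight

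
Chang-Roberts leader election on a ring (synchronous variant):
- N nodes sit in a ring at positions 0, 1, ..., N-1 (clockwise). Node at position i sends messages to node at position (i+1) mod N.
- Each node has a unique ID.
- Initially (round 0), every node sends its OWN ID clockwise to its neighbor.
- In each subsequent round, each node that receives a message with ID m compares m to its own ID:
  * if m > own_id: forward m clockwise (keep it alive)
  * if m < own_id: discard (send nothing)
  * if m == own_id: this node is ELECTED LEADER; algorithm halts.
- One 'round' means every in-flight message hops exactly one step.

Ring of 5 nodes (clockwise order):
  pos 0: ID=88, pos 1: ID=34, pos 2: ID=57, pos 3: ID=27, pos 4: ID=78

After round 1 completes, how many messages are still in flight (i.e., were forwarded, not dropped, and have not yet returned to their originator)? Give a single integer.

Answer: 2

Derivation:
Round 1: pos1(id34) recv 88: fwd; pos2(id57) recv 34: drop; pos3(id27) recv 57: fwd; pos4(id78) recv 27: drop; pos0(id88) recv 78: drop
After round 1: 2 messages still in flight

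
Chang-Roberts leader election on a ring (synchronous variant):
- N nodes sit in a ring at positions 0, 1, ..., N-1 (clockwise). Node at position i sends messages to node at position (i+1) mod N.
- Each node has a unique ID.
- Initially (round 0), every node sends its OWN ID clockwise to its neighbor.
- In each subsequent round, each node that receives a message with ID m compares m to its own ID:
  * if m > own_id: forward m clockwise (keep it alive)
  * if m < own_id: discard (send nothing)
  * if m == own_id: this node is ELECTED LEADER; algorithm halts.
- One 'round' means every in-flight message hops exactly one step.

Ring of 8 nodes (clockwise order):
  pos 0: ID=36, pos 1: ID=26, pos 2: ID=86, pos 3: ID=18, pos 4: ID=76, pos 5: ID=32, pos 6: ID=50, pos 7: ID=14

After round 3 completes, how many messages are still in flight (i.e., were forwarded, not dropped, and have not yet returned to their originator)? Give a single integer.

Round 1: pos1(id26) recv 36: fwd; pos2(id86) recv 26: drop; pos3(id18) recv 86: fwd; pos4(id76) recv 18: drop; pos5(id32) recv 76: fwd; pos6(id50) recv 32: drop; pos7(id14) recv 50: fwd; pos0(id36) recv 14: drop
Round 2: pos2(id86) recv 36: drop; pos4(id76) recv 86: fwd; pos6(id50) recv 76: fwd; pos0(id36) recv 50: fwd
Round 3: pos5(id32) recv 86: fwd; pos7(id14) recv 76: fwd; pos1(id26) recv 50: fwd
After round 3: 3 messages still in flight

Answer: 3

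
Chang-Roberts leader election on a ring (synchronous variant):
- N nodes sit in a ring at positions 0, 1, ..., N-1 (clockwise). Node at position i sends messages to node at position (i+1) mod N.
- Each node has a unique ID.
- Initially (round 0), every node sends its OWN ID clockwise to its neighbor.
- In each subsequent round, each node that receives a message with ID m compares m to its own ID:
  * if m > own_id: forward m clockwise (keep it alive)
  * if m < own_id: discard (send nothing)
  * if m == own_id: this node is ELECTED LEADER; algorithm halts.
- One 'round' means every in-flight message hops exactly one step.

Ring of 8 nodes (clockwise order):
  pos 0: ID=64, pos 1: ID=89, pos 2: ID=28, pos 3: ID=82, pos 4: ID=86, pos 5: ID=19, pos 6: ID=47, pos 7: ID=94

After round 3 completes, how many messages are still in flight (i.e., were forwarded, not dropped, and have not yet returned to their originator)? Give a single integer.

Round 1: pos1(id89) recv 64: drop; pos2(id28) recv 89: fwd; pos3(id82) recv 28: drop; pos4(id86) recv 82: drop; pos5(id19) recv 86: fwd; pos6(id47) recv 19: drop; pos7(id94) recv 47: drop; pos0(id64) recv 94: fwd
Round 2: pos3(id82) recv 89: fwd; pos6(id47) recv 86: fwd; pos1(id89) recv 94: fwd
Round 3: pos4(id86) recv 89: fwd; pos7(id94) recv 86: drop; pos2(id28) recv 94: fwd
After round 3: 2 messages still in flight

Answer: 2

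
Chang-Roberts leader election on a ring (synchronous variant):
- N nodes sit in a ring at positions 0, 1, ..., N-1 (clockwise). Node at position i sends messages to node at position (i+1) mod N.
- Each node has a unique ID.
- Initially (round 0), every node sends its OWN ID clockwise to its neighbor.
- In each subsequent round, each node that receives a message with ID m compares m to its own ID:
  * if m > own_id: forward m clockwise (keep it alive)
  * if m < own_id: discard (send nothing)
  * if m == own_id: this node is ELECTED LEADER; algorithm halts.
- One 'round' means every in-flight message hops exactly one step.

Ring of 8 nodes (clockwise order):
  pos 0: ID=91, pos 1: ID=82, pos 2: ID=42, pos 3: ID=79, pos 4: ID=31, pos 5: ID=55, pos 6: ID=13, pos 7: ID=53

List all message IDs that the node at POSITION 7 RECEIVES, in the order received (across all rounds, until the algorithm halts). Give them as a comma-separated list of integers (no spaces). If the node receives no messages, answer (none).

Answer: 13,55,79,82,91

Derivation:
Round 1: pos1(id82) recv 91: fwd; pos2(id42) recv 82: fwd; pos3(id79) recv 42: drop; pos4(id31) recv 79: fwd; pos5(id55) recv 31: drop; pos6(id13) recv 55: fwd; pos7(id53) recv 13: drop; pos0(id91) recv 53: drop
Round 2: pos2(id42) recv 91: fwd; pos3(id79) recv 82: fwd; pos5(id55) recv 79: fwd; pos7(id53) recv 55: fwd
Round 3: pos3(id79) recv 91: fwd; pos4(id31) recv 82: fwd; pos6(id13) recv 79: fwd; pos0(id91) recv 55: drop
Round 4: pos4(id31) recv 91: fwd; pos5(id55) recv 82: fwd; pos7(id53) recv 79: fwd
Round 5: pos5(id55) recv 91: fwd; pos6(id13) recv 82: fwd; pos0(id91) recv 79: drop
Round 6: pos6(id13) recv 91: fwd; pos7(id53) recv 82: fwd
Round 7: pos7(id53) recv 91: fwd; pos0(id91) recv 82: drop
Round 8: pos0(id91) recv 91: ELECTED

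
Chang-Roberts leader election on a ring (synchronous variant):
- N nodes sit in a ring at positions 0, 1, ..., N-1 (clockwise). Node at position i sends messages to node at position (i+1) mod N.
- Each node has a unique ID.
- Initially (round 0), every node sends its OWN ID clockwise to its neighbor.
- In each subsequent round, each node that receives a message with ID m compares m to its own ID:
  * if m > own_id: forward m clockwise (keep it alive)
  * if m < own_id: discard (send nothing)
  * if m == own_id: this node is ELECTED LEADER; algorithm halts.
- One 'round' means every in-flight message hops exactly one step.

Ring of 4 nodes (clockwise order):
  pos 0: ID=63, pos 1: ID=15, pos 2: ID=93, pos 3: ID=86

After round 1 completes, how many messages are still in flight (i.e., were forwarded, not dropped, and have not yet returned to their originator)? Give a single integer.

Answer: 3

Derivation:
Round 1: pos1(id15) recv 63: fwd; pos2(id93) recv 15: drop; pos3(id86) recv 93: fwd; pos0(id63) recv 86: fwd
After round 1: 3 messages still in flight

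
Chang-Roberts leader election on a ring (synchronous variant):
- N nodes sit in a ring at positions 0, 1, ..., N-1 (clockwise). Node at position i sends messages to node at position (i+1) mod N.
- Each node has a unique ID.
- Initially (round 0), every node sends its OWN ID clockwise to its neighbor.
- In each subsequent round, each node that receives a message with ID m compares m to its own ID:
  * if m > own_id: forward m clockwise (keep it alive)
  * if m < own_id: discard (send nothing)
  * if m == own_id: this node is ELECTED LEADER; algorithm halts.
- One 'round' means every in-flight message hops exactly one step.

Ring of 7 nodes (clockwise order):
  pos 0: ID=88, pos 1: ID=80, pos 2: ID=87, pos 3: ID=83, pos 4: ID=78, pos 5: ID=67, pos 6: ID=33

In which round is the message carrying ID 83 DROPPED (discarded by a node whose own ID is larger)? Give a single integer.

Round 1: pos1(id80) recv 88: fwd; pos2(id87) recv 80: drop; pos3(id83) recv 87: fwd; pos4(id78) recv 83: fwd; pos5(id67) recv 78: fwd; pos6(id33) recv 67: fwd; pos0(id88) recv 33: drop
Round 2: pos2(id87) recv 88: fwd; pos4(id78) recv 87: fwd; pos5(id67) recv 83: fwd; pos6(id33) recv 78: fwd; pos0(id88) recv 67: drop
Round 3: pos3(id83) recv 88: fwd; pos5(id67) recv 87: fwd; pos6(id33) recv 83: fwd; pos0(id88) recv 78: drop
Round 4: pos4(id78) recv 88: fwd; pos6(id33) recv 87: fwd; pos0(id88) recv 83: drop
Round 5: pos5(id67) recv 88: fwd; pos0(id88) recv 87: drop
Round 6: pos6(id33) recv 88: fwd
Round 7: pos0(id88) recv 88: ELECTED
Message ID 83 originates at pos 3; dropped at pos 0 in round 4

Answer: 4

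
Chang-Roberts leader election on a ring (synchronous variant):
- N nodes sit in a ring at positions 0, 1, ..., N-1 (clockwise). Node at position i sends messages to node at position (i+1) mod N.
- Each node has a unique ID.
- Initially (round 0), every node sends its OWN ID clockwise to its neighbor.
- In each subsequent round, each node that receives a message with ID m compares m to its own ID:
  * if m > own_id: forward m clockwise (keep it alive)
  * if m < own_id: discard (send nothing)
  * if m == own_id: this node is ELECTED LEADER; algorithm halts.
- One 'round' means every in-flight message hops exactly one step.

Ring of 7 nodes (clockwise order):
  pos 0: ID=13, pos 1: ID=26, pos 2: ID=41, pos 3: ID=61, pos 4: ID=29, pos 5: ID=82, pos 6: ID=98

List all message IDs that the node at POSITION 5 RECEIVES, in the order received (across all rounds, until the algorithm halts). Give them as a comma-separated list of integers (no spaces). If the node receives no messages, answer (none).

Round 1: pos1(id26) recv 13: drop; pos2(id41) recv 26: drop; pos3(id61) recv 41: drop; pos4(id29) recv 61: fwd; pos5(id82) recv 29: drop; pos6(id98) recv 82: drop; pos0(id13) recv 98: fwd
Round 2: pos5(id82) recv 61: drop; pos1(id26) recv 98: fwd
Round 3: pos2(id41) recv 98: fwd
Round 4: pos3(id61) recv 98: fwd
Round 5: pos4(id29) recv 98: fwd
Round 6: pos5(id82) recv 98: fwd
Round 7: pos6(id98) recv 98: ELECTED

Answer: 29,61,98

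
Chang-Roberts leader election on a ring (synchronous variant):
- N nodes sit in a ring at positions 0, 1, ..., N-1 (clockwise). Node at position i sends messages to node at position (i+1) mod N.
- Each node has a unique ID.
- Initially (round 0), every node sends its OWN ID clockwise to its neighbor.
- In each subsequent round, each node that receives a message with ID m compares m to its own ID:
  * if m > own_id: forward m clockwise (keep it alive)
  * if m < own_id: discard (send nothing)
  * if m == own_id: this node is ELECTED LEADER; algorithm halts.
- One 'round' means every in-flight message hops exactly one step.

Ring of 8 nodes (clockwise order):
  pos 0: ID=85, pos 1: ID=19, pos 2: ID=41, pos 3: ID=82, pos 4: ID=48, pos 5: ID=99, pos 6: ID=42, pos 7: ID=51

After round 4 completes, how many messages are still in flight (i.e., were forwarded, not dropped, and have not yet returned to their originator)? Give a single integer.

Round 1: pos1(id19) recv 85: fwd; pos2(id41) recv 19: drop; pos3(id82) recv 41: drop; pos4(id48) recv 82: fwd; pos5(id99) recv 48: drop; pos6(id42) recv 99: fwd; pos7(id51) recv 42: drop; pos0(id85) recv 51: drop
Round 2: pos2(id41) recv 85: fwd; pos5(id99) recv 82: drop; pos7(id51) recv 99: fwd
Round 3: pos3(id82) recv 85: fwd; pos0(id85) recv 99: fwd
Round 4: pos4(id48) recv 85: fwd; pos1(id19) recv 99: fwd
After round 4: 2 messages still in flight

Answer: 2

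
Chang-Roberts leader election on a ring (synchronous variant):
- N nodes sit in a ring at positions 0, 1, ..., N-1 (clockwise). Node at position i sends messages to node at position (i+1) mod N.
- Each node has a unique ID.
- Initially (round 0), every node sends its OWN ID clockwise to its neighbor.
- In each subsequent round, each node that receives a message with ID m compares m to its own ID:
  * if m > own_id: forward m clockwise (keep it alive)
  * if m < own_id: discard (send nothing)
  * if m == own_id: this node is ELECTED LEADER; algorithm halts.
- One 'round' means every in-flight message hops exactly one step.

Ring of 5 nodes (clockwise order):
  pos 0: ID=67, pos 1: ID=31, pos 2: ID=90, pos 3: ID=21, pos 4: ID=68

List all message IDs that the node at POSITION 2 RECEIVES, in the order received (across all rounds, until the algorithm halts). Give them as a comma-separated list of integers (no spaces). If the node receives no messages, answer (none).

Round 1: pos1(id31) recv 67: fwd; pos2(id90) recv 31: drop; pos3(id21) recv 90: fwd; pos4(id68) recv 21: drop; pos0(id67) recv 68: fwd
Round 2: pos2(id90) recv 67: drop; pos4(id68) recv 90: fwd; pos1(id31) recv 68: fwd
Round 3: pos0(id67) recv 90: fwd; pos2(id90) recv 68: drop
Round 4: pos1(id31) recv 90: fwd
Round 5: pos2(id90) recv 90: ELECTED

Answer: 31,67,68,90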